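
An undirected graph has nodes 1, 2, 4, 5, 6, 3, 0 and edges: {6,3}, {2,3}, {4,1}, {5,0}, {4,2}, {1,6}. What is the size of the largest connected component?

Starting from 0 we can reach 0, 5. That is one component of size 2.
Starting from 1 we can reach 1, 2, 3, 4, 6. That is one component of size 5.
The largest has 5 vertices.

5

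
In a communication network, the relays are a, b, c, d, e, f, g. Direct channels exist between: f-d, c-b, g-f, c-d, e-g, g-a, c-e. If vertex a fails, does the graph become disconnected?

No

Deleting a leaves 1 component (was 1), so a is not a cut vertex.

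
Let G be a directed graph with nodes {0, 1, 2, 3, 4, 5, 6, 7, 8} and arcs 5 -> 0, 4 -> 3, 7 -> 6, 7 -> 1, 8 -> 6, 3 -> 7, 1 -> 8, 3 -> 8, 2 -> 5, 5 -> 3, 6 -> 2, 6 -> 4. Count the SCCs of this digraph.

{1, 2, 3, 4, 5, 6, 7, 8} are all mutually reachable — one SCC of size 8.
{0} is an SCC by itself.
That gives 2 strongly connected components.

2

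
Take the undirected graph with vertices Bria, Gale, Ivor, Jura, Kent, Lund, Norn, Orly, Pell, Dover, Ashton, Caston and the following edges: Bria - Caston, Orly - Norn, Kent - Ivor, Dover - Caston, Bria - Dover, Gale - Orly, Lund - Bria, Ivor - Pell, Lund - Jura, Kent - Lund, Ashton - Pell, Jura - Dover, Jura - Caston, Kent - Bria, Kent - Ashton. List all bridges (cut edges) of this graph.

The edges on the cycle Jura-Dover-Caston-Jura are not bridges since each lies on that cycle.
But removing Orly - Norn disconnects Orly from Norn; removing Gale - Orly disconnects Gale from Orly — these are bridges.

Gale-Orly, Norn-Orly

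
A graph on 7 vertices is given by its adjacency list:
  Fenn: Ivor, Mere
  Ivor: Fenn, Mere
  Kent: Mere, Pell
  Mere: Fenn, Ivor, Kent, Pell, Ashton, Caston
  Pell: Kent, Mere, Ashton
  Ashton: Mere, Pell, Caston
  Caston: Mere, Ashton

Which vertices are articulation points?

Mere

Removing Mere increases the component count from 1 to 2, so Mere is a cut vertex.
By contrast removing Kent leaves 1 component; it is not a cut vertex. No other vertex is a cut vertex either.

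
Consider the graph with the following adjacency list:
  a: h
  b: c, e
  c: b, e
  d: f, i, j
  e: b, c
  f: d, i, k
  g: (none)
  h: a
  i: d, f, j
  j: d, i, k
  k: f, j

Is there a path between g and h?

The component containing g is {g}, and h is not in it.

No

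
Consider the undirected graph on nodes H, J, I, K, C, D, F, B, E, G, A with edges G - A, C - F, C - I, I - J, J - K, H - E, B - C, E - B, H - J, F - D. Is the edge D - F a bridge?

Yes

Removing D - F leaves no path between D and F: the component count goes from 2 to 3. So it is a bridge.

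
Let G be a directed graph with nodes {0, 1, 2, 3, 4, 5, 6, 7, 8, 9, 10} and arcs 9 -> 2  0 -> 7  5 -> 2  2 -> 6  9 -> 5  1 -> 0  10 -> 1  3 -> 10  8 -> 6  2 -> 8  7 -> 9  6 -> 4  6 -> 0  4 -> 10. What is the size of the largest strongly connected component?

10

{0, 1, 2, 4, 5, 6, 7, 8, 9, 10} are all mutually reachable — one SCC of size 10.
{3} is an SCC by itself.
The largest has 10 vertices.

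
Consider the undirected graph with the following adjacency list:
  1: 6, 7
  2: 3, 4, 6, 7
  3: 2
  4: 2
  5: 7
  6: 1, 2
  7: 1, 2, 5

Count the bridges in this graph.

3

The edges on the cycle 2-6-1-7-2 are not bridges since each lies on that cycle.
But removing 2-4 disconnects 2 from 4; removing 7-5 disconnects 7 from 5; removing 2-3 disconnects 2 from 3 — these are bridges.
That makes 3 bridges.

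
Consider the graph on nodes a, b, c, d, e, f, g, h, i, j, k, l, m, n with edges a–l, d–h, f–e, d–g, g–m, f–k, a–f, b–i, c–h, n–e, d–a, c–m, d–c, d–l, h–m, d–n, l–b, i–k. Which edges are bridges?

none

The edges on the cycle d-a-l-d are not bridges since each lies on that cycle.
Every edge lies on some cycle, so there are no bridges.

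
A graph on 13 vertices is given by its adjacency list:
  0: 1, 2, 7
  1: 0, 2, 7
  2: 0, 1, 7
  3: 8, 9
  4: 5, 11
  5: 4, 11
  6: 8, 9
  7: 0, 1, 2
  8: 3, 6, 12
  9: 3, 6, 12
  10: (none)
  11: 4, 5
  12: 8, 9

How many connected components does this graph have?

4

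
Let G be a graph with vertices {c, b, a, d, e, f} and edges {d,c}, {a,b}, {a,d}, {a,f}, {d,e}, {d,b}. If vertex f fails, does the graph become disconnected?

No

Deleting f leaves 1 component (was 1), so f is not a cut vertex.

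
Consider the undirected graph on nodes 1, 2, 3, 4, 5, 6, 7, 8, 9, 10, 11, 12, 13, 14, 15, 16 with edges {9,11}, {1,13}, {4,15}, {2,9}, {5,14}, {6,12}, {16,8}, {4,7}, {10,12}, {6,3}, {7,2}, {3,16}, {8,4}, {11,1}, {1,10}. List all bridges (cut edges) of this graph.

The edges on the cycle 6-3-16-8-4-7-2-9-11-1-10-12-6 are not bridges since each lies on that cycle.
But removing 5–14 disconnects 5 from 14; removing 1–13 disconnects 1 from 13; removing 4–15 disconnects 4 from 15 — these are bridges.

1-13, 14-5, 15-4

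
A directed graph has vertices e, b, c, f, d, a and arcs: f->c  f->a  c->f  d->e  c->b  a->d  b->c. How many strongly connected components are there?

{b, c, f} are all mutually reachable — one SCC of size 3.
{a} is an SCC by itself.
{e} is an SCC by itself.
{d} is an SCC by itself.
That gives 4 strongly connected components.

4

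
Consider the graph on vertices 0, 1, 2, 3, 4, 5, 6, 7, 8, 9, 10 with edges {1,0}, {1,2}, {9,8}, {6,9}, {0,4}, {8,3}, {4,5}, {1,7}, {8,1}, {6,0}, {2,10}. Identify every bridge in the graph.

0-4, 1-2, 1-7, 10-2, 3-8, 4-5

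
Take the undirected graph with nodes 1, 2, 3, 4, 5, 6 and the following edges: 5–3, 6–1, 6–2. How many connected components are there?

3

4 is isolated — a component by itself.
Starting from 3 we can reach 3, 5. That is one component of size 2.
Starting from 1 we can reach 1, 2, 6. That is one component of size 3.
Total: 3 components.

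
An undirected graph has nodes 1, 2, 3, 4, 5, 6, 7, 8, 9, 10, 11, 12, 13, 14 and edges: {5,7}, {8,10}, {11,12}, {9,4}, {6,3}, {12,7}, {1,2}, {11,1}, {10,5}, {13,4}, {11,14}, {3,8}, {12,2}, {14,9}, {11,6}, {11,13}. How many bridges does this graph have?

The edges on the cycle 11-14-9-4-13-11 are not bridges since each lies on that cycle.
Every edge lies on some cycle, so there are no bridges.

0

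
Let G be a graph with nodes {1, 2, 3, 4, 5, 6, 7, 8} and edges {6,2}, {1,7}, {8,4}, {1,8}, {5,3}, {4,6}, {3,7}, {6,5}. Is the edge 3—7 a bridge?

No

After removing 3—7, the path 3-5-6-4-8-1-7 still connects them, so the edge is not a bridge.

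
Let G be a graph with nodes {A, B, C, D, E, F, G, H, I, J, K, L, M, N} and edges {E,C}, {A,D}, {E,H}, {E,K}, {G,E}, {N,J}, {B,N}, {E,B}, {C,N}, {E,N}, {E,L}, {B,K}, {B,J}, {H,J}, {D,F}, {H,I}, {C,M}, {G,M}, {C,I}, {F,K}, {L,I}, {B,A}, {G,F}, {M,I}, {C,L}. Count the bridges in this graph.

0

The edges on the cycle G-E-B-A-D-F-G are not bridges since each lies on that cycle.
Every edge lies on some cycle, so there are no bridges.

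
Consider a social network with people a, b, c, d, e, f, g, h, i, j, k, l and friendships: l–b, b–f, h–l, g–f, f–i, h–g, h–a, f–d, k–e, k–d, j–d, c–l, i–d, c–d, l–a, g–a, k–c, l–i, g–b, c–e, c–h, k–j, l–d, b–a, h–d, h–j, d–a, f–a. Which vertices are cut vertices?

none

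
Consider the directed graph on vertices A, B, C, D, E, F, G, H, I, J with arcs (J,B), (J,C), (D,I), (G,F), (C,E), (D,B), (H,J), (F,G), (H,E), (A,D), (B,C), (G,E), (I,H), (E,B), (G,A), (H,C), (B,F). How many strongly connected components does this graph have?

1

{A, B, C, D, E, F, G, H, I, J} are all mutually reachable — one SCC of size 10.
That gives 1 strongly connected component.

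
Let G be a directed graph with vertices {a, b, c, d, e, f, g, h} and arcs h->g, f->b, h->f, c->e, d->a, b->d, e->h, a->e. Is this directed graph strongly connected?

No

There is no directed path from h to c, so the graph is not strongly connected.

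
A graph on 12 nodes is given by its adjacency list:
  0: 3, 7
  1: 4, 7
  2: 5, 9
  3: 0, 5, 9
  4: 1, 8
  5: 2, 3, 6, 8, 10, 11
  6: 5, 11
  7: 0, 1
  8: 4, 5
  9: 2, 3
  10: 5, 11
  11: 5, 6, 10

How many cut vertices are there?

1

Removing 5 increases the component count from 1 to 2, so 5 is a cut vertex.
By contrast removing 7 leaves 1 component; it is not a cut vertex. No other vertex is a cut vertex either.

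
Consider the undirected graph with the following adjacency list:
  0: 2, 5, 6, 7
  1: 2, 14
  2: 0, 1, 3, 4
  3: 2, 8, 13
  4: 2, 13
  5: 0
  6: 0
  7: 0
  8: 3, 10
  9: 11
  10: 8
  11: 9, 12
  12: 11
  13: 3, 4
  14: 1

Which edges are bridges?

0-2, 0-5, 0-6, 0-7, 1-14, 1-2, 10-8, 11-12, 11-9, 3-8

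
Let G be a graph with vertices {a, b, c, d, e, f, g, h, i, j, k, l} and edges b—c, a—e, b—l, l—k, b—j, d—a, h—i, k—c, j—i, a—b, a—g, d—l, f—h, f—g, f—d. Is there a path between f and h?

Yes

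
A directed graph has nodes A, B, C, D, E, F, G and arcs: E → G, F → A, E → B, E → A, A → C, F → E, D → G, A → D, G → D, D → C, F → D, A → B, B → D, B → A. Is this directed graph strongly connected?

There is no directed path from G to E, so the graph is not strongly connected.

No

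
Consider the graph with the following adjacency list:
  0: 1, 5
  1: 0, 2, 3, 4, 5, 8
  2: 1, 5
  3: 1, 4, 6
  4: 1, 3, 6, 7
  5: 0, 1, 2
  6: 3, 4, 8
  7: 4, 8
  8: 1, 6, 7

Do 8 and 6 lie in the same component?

Yes

From 8 we can reach 0, 1, 2, 3, 4, 5, 6, 7, 8, which includes 6.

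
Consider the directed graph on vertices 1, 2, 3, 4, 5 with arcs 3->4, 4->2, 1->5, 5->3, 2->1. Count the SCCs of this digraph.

{1, 2, 3, 4, 5} are all mutually reachable — one SCC of size 5.
That gives 1 strongly connected component.

1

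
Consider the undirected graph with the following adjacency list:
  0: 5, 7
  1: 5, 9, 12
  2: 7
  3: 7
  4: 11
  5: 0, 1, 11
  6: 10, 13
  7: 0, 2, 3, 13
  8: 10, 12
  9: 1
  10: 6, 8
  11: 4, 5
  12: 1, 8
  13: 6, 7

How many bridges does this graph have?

The edges on the cycle 0-5-1-12-8-10-6-13-7-0 are not bridges since each lies on that cycle.
But removing 7-2 disconnects 7 from 2; removing 1-9 disconnects 1 from 9; removing 7-3 disconnects 7 from 3; removing 11-4 disconnects 11 from 4 — these are bridges.
In total 5 edges are bridges.

5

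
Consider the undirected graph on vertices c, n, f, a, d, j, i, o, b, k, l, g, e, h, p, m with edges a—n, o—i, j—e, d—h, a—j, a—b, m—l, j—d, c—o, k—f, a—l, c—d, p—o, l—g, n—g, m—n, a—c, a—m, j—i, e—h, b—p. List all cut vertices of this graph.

a

Removing a increases the component count from 2 to 3, so a is a cut vertex.
By contrast removing k leaves 2 components; it is not a cut vertex. No other vertex is a cut vertex either.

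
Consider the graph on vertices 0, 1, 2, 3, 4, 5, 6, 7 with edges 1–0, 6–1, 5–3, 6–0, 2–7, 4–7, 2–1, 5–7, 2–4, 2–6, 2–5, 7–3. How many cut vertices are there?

Removing 2 increases the component count from 1 to 2, so 2 is a cut vertex.
By contrast removing 3 leaves 1 component; it is not a cut vertex. No other vertex is a cut vertex either.

1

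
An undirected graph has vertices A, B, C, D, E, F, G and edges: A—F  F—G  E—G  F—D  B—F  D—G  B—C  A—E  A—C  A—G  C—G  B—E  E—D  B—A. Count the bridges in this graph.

0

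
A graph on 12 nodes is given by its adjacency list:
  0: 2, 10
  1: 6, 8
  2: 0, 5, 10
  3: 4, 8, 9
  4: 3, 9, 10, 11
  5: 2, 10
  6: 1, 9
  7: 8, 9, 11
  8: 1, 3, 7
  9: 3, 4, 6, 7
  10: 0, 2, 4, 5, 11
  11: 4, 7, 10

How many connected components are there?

1

Starting from 0 we can reach 0, 1, 2, 3, 4, 5, 6, 7, 8, 9, 10, 11. That is one component of size 12.
Total: 1 component.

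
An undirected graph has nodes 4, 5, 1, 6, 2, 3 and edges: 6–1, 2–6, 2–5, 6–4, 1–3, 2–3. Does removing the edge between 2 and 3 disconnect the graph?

After removing 2–3, the path 2-6-1-3 still connects them, so the edge is not a bridge.

No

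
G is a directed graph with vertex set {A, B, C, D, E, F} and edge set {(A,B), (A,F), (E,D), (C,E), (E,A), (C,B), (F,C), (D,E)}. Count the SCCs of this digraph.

{A, C, D, E, F} are all mutually reachable — one SCC of size 5.
{B} is an SCC by itself.
That gives 2 strongly connected components.

2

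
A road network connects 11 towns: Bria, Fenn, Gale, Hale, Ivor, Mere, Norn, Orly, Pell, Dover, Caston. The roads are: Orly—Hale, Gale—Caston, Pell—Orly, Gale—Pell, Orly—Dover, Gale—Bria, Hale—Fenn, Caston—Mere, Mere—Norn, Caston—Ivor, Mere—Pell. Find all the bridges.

Bria-Gale, Caston-Ivor, Dover-Orly, Fenn-Hale, Hale-Orly, Mere-Norn, Orly-Pell

The edges on the cycle Gale-Caston-Mere-Pell-Gale are not bridges since each lies on that cycle.
But removing Caston—Ivor disconnects Caston from Ivor; removing Pell—Orly disconnects Pell from Orly; removing Mere—Norn disconnects Mere from Norn; removing Dover—Orly disconnects Dover from Orly — these are bridges.
In total 7 edges are bridges.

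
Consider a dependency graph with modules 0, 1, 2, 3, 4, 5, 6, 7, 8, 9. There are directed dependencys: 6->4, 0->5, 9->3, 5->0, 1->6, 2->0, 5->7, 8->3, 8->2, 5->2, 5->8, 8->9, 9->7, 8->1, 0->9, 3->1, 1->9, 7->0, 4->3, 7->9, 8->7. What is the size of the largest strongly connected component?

10

{0, 1, 2, 3, 4, 5, 6, 7, 8, 9} are all mutually reachable — one SCC of size 10.
The largest has 10 vertices.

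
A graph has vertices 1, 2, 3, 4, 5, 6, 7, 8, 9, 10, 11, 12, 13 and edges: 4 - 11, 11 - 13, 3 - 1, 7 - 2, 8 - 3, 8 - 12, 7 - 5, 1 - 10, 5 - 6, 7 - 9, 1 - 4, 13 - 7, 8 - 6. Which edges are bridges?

The edges on the cycle 8-3-1-4-11-13-7-5-6-8 are not bridges since each lies on that cycle.
But removing 10 - 1 disconnects 10 from 1; removing 2 - 7 disconnects 2 from 7; removing 9 - 7 disconnects 9 from 7; removing 8 - 12 disconnects 8 from 12 — these are bridges.

1-10, 12-8, 2-7, 7-9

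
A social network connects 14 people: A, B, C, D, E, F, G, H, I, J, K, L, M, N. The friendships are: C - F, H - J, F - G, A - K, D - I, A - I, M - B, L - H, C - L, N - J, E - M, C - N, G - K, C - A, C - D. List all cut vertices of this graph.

C, M

Removing C increases the component count from 2 to 3, so C is a cut vertex.
Removing M increases the component count from 2 to 3, so M is a cut vertex.
By contrast removing F leaves 2 components; it is not a cut vertex. No other vertex is a cut vertex either.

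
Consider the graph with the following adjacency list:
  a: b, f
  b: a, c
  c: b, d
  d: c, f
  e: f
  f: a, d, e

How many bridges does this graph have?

The edges on the cycle c-d-f-a-b-c are not bridges since each lies on that cycle.
But removing f-e disconnects f from e — this is a bridge.

1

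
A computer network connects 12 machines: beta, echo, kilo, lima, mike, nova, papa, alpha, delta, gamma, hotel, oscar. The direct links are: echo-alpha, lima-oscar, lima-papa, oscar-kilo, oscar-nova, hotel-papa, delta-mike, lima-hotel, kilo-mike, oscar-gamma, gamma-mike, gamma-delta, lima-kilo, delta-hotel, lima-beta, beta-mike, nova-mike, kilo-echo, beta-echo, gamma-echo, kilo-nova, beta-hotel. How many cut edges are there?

1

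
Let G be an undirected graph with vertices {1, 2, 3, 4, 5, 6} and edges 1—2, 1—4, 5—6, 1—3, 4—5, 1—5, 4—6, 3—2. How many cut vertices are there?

Removing 1 increases the component count from 1 to 2, so 1 is a cut vertex.
By contrast removing 6 leaves 1 component; it is not a cut vertex. No other vertex is a cut vertex either.

1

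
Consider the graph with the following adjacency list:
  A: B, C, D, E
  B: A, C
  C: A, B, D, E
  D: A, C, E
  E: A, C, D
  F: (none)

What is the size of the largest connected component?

5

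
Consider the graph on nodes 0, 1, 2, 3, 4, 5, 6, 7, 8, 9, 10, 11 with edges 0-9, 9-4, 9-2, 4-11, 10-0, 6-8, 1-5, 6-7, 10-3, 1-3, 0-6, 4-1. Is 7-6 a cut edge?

Removing 7-6 leaves no path between 7 and 6: the component count goes from 1 to 2. So it is a bridge.

Yes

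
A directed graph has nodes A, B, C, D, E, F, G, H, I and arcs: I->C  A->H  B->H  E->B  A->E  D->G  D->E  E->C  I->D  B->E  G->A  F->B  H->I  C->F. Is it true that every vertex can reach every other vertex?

Yes

From E we can reach every vertex (A, B, C, D, E, F, G, H, I), and every vertex can reach E (A, B, C, D, E, F, G, H, I). So the whole graph is one strongly connected component.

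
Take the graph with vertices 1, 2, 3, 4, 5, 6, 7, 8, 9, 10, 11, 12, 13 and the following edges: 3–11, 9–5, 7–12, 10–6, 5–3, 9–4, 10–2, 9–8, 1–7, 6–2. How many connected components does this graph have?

4

13 is isolated — a component by itself.
Starting from 2 we can reach 2, 6, 10. That is one component of size 3.
Starting from 1 we can reach 1, 7, 12. That is one component of size 3.
Starting from 3 we can reach 3, 4, 5, 8, 9, 11. That is one component of size 6.
Total: 4 components.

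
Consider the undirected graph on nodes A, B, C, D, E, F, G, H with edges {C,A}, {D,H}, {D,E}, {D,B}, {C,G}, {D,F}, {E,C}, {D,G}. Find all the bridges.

A-C, B-D, D-F, D-H

The edges on the cycle D-E-C-G-D are not bridges since each lies on that cycle.
But removing D—B disconnects D from B; removing C—A disconnects C from A; removing D—H disconnects D from H; removing D—F disconnects D from F — these are bridges.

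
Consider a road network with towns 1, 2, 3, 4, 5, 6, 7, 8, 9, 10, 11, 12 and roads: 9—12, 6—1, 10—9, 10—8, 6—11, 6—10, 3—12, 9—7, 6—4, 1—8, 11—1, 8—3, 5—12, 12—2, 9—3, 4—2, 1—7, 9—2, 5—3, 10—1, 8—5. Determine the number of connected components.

1

Starting from 1 we can reach 1, 2, 3, 4, 5, 6, 7, 8, 9, 10, 11, 12. That is one component of size 12.
Total: 1 component.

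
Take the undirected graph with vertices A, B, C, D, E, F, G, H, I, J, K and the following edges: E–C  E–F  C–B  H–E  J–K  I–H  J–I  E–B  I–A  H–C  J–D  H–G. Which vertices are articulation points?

E, H, I, J

Removing E increases the component count from 1 to 2, so E is a cut vertex.
Removing H increases the component count from 1 to 3, so H is a cut vertex.
Removing I increases the component count from 1 to 3, so I is a cut vertex.
Likewise J is a cut vertex.
By contrast removing D leaves 1 component; it is not a cut vertex. No other vertex is a cut vertex either.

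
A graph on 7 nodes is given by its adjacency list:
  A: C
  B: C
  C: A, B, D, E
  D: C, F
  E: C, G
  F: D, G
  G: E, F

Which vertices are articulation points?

Removing C increases the component count from 1 to 3, so C is a cut vertex.
By contrast removing B leaves 1 component; it is not a cut vertex. No other vertex is a cut vertex either.

C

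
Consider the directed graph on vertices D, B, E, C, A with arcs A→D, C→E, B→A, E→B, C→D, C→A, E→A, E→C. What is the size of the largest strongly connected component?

2

{C, E} are all mutually reachable — one SCC of size 2.
{D} is an SCC by itself.
{A} is an SCC by itself.
{B} is an SCC by itself.
The largest has 2 vertices.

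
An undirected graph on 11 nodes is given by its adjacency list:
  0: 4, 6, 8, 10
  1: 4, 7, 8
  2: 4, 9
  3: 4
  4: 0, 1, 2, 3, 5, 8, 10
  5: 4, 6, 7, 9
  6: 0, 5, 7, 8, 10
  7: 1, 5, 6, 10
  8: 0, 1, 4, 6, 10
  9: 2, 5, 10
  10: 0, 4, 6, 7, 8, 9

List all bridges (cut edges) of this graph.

The edges on the cycle 4-10-6-7-5-4 are not bridges since each lies on that cycle.
But removing 4-3 disconnects 4 from 3 — this is a bridge.

3-4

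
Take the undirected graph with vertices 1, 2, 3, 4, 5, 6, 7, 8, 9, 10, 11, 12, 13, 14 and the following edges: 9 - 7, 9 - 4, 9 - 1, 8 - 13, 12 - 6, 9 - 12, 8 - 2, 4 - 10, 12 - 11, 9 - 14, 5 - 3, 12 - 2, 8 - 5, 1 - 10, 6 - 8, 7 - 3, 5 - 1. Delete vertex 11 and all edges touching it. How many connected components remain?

1

With 11 gone, the remaining components are: {1, 2, 3, 4, 5, 6, 7, 8, 9, 10, 12, 13, 14}.
That is 1 component.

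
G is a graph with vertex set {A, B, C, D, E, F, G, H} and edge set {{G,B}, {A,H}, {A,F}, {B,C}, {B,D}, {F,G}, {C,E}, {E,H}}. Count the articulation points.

1

Removing B increases the component count from 1 to 2, so B is a cut vertex.
By contrast removing H leaves 1 component; it is not a cut vertex. No other vertex is a cut vertex either.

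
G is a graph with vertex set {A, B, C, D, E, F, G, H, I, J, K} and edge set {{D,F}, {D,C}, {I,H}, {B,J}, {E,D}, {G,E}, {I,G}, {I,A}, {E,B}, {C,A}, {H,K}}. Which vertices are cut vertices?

B, D, E, H, I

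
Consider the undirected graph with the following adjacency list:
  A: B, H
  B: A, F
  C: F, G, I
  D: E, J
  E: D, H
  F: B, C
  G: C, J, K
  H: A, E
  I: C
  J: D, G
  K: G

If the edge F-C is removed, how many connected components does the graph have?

F and C are still connected via F-B-A-H-E-D-J-G-C, so the component count stays at 1.

1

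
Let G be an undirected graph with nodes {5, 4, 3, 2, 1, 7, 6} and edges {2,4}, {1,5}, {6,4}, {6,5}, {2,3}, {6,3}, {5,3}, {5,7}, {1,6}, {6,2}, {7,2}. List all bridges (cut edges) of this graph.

none

The edges on the cycle 6-2-4-6 are not bridges since each lies on that cycle.
Every edge lies on some cycle, so there are no bridges.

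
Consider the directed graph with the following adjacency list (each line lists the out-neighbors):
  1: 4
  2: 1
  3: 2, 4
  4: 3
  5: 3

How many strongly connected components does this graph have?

{1, 2, 3, 4} are all mutually reachable — one SCC of size 4.
{5} is an SCC by itself.
That gives 2 strongly connected components.

2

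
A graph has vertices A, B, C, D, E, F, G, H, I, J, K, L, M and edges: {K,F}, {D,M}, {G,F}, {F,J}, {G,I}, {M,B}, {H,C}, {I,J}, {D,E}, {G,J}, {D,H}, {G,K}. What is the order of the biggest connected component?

A is isolated — a component by itself.
L is isolated — a component by itself.
Starting from F we can reach F, G, I, J, K. That is one component of size 5.
Starting from B we can reach B, C, D, E, H, M. That is one component of size 6.
The largest has 6 vertices.

6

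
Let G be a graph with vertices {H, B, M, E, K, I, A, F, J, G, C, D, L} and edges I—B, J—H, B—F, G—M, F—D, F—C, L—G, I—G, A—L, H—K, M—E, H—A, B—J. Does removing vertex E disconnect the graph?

Deleting E leaves 1 component (was 1), so E is not a cut vertex.

No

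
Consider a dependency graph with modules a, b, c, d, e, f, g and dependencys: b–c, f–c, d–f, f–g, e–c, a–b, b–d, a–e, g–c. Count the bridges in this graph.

0

The edges on the cycle a-e-c-f-d-b-a are not bridges since each lies on that cycle.
Every edge lies on some cycle, so there are no bridges.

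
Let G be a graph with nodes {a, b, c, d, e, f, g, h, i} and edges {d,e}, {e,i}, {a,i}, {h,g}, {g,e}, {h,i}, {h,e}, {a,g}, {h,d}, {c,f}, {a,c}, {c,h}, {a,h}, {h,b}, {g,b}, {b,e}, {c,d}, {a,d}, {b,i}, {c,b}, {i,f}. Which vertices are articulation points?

Removing e, for instance, still leaves 1 component. No single vertex removal increases the component count — the graph has no articulation points.

none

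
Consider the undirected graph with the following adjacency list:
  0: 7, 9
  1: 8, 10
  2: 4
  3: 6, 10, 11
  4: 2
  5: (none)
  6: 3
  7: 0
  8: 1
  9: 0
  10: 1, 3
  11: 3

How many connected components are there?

5 is isolated — a component by itself.
Starting from 2 we can reach 2, 4. That is one component of size 2.
Starting from 0 we can reach 0, 7, 9. That is one component of size 3.
Starting from 1 we can reach 1, 3, 6, 8, 10, 11. That is one component of size 6.
Total: 4 components.

4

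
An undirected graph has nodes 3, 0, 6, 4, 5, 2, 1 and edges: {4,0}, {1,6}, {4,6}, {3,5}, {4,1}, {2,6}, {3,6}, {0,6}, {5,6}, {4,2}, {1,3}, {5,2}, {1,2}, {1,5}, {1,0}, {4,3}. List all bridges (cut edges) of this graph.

none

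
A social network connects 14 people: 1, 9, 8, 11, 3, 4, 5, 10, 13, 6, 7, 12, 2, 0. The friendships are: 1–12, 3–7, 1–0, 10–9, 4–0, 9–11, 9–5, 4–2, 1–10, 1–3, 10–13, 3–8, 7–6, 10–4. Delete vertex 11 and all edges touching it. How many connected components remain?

1

With 11 gone, the remaining components are: {0, 1, 2, 3, 4, 5, 6, 7, 8, 9, 10, 12, 13}.
That is 1 component.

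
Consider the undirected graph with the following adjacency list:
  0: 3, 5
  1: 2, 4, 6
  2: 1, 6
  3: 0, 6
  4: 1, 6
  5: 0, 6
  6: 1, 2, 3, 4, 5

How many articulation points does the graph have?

Removing 6 increases the component count from 1 to 2, so 6 is a cut vertex.
By contrast removing 5 leaves 1 component; it is not a cut vertex. No other vertex is a cut vertex either.

1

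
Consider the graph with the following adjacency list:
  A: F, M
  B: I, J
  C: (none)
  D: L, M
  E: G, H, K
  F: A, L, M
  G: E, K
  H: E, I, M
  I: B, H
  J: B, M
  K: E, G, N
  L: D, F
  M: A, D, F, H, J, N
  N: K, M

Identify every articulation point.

Removing M increases the component count from 2 to 3, so M is a cut vertex.
By contrast removing J leaves 2 components; it is not a cut vertex. No other vertex is a cut vertex either.

M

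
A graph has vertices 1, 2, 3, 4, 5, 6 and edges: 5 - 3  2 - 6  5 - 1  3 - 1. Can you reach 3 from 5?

Yes

From 5 we can reach 1, 3, 5, which includes 3.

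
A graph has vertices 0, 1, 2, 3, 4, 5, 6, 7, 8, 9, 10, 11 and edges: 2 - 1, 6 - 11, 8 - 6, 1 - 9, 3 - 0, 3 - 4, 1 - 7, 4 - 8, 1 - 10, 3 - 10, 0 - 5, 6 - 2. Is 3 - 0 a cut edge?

Yes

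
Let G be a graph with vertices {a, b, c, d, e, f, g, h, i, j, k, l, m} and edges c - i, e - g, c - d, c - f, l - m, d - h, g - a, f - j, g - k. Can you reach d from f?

Yes

From f we can reach c, d, f, h, i, j, which includes d.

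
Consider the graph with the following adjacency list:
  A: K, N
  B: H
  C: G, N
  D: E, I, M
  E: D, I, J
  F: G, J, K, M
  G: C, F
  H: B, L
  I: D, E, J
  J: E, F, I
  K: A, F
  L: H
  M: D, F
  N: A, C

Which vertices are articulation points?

Removing F increases the component count from 2 to 3, so F is a cut vertex.
Removing H increases the component count from 2 to 3, so H is a cut vertex.
By contrast removing C leaves 2 components; it is not a cut vertex. No other vertex is a cut vertex either.

F, H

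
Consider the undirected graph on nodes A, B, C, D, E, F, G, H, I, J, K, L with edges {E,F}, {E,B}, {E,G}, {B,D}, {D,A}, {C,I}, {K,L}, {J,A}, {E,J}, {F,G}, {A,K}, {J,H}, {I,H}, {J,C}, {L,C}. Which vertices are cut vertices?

Removing E increases the component count from 1 to 2, so E is a cut vertex.
By contrast removing H leaves 1 component; it is not a cut vertex. No other vertex is a cut vertex either.

E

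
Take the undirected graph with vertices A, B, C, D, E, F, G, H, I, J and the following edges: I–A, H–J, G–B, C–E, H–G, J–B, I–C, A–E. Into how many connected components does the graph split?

D is isolated — a component by itself.
F is isolated — a component by itself.
Starting from A we can reach A, C, E, I. That is one component of size 4.
Starting from B we can reach B, G, H, J. That is one component of size 4.
Total: 4 components.

4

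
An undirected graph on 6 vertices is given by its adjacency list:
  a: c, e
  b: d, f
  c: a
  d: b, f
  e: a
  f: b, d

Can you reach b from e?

No

The component containing e is {a, c, e}, and b is not in it.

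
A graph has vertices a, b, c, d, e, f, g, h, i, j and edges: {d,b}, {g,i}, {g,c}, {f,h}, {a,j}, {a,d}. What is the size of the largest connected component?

e is isolated — a component by itself.
Starting from f we can reach f, h. That is one component of size 2.
Starting from c we can reach c, g, i. That is one component of size 3.
Starting from a we can reach a, b, d, j. That is one component of size 4.
The largest has 4 vertices.

4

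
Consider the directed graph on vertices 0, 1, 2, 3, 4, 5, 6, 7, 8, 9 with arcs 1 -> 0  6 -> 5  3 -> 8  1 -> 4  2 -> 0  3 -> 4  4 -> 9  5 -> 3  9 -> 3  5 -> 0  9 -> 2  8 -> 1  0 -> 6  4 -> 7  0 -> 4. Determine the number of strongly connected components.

{0, 1, 2, 3, 4, 5, 6, 8, 9} are all mutually reachable — one SCC of size 9.
{7} is an SCC by itself.
That gives 2 strongly connected components.

2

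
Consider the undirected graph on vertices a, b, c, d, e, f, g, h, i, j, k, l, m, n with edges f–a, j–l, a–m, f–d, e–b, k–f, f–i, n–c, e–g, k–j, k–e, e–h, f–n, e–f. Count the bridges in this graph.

11

The edges on the cycle k-e-f-k are not bridges since each lies on that cycle.
But removing l–j disconnects l from j; removing f–n disconnects f from n; removing f–i disconnects f from i; removing f–a disconnects f from a — these are bridges.
In total 11 edges are bridges.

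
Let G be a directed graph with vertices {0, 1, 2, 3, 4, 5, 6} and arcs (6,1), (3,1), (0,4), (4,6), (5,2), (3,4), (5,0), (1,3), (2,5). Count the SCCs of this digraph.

3

{1, 3, 4, 6} are all mutually reachable — one SCC of size 4.
{2, 5} are all mutually reachable — one SCC of size 2.
{0} is an SCC by itself.
That gives 3 strongly connected components.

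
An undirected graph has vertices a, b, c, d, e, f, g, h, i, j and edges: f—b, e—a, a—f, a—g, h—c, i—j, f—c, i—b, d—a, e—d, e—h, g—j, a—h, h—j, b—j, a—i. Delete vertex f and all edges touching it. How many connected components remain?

1

With f gone, the remaining components are: {a, b, c, d, e, g, h, i, j}.
That is 1 component.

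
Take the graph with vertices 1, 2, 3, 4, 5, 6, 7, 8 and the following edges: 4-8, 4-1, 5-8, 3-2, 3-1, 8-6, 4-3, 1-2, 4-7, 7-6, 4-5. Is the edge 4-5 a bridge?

No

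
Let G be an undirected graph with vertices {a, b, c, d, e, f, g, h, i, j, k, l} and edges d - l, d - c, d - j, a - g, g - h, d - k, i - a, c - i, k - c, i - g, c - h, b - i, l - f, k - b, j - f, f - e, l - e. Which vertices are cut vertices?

d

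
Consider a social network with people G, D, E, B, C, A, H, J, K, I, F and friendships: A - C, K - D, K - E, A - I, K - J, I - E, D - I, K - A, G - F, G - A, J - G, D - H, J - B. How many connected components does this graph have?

1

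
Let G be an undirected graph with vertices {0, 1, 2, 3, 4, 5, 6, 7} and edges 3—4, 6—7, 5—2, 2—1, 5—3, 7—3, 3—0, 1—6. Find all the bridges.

The edges on the cycle 5-2-1-6-7-3-5 are not bridges since each lies on that cycle.
But removing 3—4 disconnects 3 from 4; removing 3—0 disconnects 3 from 0 — these are bridges.

0-3, 3-4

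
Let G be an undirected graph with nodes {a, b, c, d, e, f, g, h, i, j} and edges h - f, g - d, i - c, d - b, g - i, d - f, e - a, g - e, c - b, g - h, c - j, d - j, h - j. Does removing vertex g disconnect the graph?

Yes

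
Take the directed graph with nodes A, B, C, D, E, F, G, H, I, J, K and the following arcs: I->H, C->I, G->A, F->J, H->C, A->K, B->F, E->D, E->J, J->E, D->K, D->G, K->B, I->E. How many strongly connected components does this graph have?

{A, B, D, E, F, G, J, K} are all mutually reachable — one SCC of size 8.
{C, H, I} are all mutually reachable — one SCC of size 3.
That gives 2 strongly connected components.

2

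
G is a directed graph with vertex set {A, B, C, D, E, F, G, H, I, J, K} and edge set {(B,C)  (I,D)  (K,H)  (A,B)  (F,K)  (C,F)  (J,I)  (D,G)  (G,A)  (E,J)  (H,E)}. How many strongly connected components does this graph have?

1

{A, B, C, D, E, F, G, H, I, J, K} are all mutually reachable — one SCC of size 11.
That gives 1 strongly connected component.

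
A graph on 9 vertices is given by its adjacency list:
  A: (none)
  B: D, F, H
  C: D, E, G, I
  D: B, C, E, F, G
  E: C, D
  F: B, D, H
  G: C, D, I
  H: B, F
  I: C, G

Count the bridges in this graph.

The edges on the cycle D-F-H-B-D are not bridges since each lies on that cycle.
Every edge lies on some cycle, so there are no bridges.

0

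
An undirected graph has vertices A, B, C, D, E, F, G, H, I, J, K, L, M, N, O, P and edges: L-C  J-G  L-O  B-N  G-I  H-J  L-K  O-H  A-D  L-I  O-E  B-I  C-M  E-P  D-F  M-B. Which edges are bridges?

A-D, B-N, D-F, E-O, E-P, K-L

The edges on the cycle L-C-M-B-I-G-J-H-O-L are not bridges since each lies on that cycle.
But removing B-N disconnects B from N; removing A-D disconnects A from D; removing L-K disconnects L from K; removing E-P disconnects E from P — these are bridges.
In total 6 edges are bridges.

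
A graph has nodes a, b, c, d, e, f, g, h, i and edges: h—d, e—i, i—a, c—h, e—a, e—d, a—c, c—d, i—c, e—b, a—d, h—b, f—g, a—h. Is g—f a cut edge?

Removing g—f leaves no path between g and f: the component count goes from 2 to 3. So it is a bridge.

Yes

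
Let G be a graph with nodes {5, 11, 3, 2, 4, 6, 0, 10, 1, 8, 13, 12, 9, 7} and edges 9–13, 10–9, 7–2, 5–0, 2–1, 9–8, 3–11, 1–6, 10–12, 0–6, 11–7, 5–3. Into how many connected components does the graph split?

3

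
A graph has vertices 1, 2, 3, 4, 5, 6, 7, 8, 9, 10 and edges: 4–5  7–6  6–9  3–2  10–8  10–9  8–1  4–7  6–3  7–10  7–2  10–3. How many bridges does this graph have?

4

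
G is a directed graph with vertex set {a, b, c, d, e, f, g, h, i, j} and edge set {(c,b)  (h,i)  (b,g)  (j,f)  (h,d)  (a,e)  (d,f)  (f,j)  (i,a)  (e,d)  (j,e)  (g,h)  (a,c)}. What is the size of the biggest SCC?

{a, b, c, g, h, i} are all mutually reachable — one SCC of size 6.
{d, e, f, j} are all mutually reachable — one SCC of size 4.
The largest has 6 vertices.

6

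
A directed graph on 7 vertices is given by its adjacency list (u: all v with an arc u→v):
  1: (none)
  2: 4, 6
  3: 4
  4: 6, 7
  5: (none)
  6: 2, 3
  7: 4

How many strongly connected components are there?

{2, 3, 4, 6, 7} are all mutually reachable — one SCC of size 5.
{5} is an SCC by itself.
{1} is an SCC by itself.
That gives 3 strongly connected components.

3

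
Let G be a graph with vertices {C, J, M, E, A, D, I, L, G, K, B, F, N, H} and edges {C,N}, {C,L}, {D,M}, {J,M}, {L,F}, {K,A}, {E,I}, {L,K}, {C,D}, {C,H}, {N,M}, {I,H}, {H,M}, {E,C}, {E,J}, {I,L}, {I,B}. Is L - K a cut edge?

Yes

Removing L - K leaves no path between L and K: the component count goes from 2 to 3. So it is a bridge.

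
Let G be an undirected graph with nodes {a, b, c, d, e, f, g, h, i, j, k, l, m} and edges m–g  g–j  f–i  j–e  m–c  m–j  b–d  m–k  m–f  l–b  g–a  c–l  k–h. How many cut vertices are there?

8

Removing b increases the component count from 1 to 2, so b is a cut vertex.
Removing c increases the component count from 1 to 2, so c is a cut vertex.
Removing f increases the component count from 1 to 2, so f is a cut vertex.
Likewise g, j, k, l, m are cut vertices.
By contrast removing d leaves 1 component; it is not a cut vertex. No other vertex is a cut vertex either.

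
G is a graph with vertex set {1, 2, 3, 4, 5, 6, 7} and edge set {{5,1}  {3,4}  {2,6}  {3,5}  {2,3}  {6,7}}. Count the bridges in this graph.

removing 4—3 disconnects 4 from 3; removing 2—6 disconnects 2 from 6; removing 5—1 disconnects 5 from 1; removing 5—3 disconnects 5 from 3 — these are bridges.
In total 6 edges are bridges.

6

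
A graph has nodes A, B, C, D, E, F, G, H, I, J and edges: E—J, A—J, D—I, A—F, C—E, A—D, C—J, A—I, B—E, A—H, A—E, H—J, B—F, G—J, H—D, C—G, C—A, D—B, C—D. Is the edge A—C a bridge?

No

After removing A—C, the path A-E-C still connects them, so the edge is not a bridge.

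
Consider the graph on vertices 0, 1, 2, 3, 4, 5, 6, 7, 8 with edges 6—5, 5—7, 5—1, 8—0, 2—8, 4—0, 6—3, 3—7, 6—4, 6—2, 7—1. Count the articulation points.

1

Removing 6 increases the component count from 1 to 2, so 6 is a cut vertex.
By contrast removing 8 leaves 1 component; it is not a cut vertex. No other vertex is a cut vertex either.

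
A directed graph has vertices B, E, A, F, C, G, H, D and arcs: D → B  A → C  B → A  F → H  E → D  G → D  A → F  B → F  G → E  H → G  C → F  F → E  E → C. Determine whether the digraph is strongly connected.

Yes

From E we can reach every vertex (A, B, C, D, E, F, G, H), and every vertex can reach E (A, B, C, D, E, F, G, H). So the whole graph is one strongly connected component.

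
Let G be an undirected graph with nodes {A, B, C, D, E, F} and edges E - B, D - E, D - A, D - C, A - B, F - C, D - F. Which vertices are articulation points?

Removing D increases the component count from 1 to 2, so D is a cut vertex.
By contrast removing B leaves 1 component; it is not a cut vertex. No other vertex is a cut vertex either.

D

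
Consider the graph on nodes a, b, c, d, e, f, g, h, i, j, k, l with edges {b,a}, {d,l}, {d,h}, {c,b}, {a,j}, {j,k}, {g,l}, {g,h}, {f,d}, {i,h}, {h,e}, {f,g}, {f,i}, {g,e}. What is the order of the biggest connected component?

Starting from a we can reach a, b, c, j, k. That is one component of size 5.
Starting from d we can reach d, e, f, g, h, i, l. That is one component of size 7.
The largest has 7 vertices.

7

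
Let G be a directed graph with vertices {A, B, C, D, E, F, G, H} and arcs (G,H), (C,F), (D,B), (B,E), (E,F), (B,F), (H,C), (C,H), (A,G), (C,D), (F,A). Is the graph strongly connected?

From A we can reach every vertex (A, B, C, D, E, F, G, H), and every vertex can reach A (A, B, C, D, E, F, G, H). So the whole graph is one strongly connected component.

Yes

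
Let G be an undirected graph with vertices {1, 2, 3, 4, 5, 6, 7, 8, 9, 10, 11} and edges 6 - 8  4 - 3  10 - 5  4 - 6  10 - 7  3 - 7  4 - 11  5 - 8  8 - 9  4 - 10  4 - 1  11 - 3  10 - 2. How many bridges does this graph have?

The edges on the cycle 4-10-5-8-6-4 are not bridges since each lies on that cycle.
But removing 4 - 1 disconnects 4 from 1; removing 10 - 2 disconnects 10 from 2; removing 9 - 8 disconnects 9 from 8 — these are bridges.
That makes 3 bridges.

3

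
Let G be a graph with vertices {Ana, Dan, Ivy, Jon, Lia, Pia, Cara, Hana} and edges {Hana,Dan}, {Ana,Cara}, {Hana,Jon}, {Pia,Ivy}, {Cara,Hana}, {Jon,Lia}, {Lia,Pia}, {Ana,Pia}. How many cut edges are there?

2

The edges on the cycle Ana-Cara-Hana-Jon-Lia-Pia-Ana are not bridges since each lies on that cycle.
But removing Pia-Ivy disconnects Pia from Ivy; removing Hana-Dan disconnects Hana from Dan — these are bridges.
That makes 2 bridges.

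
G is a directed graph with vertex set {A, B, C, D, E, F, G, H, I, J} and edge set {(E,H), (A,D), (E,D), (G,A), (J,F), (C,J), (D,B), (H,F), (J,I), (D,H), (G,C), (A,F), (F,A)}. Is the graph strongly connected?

No

There is no directed path from E to C, so the graph is not strongly connected.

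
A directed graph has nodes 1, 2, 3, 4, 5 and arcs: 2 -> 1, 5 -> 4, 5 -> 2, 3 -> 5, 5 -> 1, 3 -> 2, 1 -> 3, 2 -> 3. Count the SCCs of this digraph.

2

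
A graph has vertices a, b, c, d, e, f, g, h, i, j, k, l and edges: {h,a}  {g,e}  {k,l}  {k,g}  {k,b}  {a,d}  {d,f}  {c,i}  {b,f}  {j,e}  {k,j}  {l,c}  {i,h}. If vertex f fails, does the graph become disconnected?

Deleting f leaves 1 component (was 1) (its neighbors b, d remain connected to each other), so f is not a cut vertex.

No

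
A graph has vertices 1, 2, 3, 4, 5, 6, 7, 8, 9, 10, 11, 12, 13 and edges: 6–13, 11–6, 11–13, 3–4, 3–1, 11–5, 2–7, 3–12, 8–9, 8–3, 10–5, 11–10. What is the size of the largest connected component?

6

Starting from 2 we can reach 2, 7. That is one component of size 2.
Starting from 5 we can reach 5, 6, 10, 11, 13. That is one component of size 5.
Starting from 1 we can reach 1, 3, 4, 8, 9, 12. That is one component of size 6.
The largest has 6 vertices.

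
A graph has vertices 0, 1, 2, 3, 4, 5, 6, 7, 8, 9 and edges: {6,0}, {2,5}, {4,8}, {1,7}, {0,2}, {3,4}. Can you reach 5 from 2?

Yes

From 2 we can reach 0, 2, 5, 6, which includes 5.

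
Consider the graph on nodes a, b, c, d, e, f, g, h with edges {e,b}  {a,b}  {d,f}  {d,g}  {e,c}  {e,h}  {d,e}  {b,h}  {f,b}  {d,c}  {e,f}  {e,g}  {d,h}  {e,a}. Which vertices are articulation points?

none

Removing e, for instance, still leaves 1 component. No single vertex removal increases the component count — the graph has no articulation points.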